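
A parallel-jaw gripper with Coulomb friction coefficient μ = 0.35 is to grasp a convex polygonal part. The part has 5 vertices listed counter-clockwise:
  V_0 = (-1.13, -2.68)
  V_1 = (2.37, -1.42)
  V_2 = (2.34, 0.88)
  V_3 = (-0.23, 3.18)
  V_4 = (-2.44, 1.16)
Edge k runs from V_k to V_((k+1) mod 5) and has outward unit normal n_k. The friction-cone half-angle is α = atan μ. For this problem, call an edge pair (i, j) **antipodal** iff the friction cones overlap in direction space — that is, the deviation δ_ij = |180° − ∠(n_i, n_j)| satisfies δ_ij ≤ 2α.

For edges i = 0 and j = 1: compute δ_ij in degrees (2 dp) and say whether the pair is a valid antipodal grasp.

δ = 109.05°, invalid

α = atan 0.35 = 19.29°;  2α = 38.58°
edge 0: e_0 = (+3.50, +1.26);  n_0 = (+0.3387, -0.9409)
edge 1: e_1 = (-0.03, +2.30);  n_1 = (+0.9999, +0.0130)
∠(n_0, n_1) = 70.95°
δ = |180° − 70.95°| = 109.05°
109.05° > 2α = 38.58°  →  invalid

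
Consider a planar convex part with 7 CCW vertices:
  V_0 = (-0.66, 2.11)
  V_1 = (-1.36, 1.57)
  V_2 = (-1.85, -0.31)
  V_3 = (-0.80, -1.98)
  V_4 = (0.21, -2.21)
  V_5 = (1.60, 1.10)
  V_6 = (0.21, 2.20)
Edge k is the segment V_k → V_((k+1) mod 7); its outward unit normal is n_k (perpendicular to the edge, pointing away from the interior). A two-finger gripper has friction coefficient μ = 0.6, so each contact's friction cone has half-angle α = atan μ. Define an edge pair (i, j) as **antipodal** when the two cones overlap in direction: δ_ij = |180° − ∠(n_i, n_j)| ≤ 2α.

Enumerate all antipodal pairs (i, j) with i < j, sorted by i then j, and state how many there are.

α = atan 0.6 = 30.96°;  2α = 61.93°
n_0 = (-0.6108, +0.7918)
n_1 = (-0.9677, +0.2522)
n_2 = (-0.8466, -0.5323)
n_3 = (-0.2220, -0.9750)
n_4 = (+0.9220, -0.3872)
n_5 = (+0.6206, +0.7842)
n_6 = (-0.1029, +0.9947)
  (0,1): δ = 142.26°  ·
  (0,2): δ = 95.49°  ·
  (0,3): δ = 50.48°  ✓
  (0,4): δ = 29.57°  ✓
  (0,5): δ = 104.00°  ·
  (0,6): δ = 148.26°  ·
  (1,2): δ = 133.23°  ·
  (1,3): δ = 88.22°  ·
  (1,4): δ = 8.17°  ✓
  (1,5): δ = 66.25°  ·
  (1,6): δ = 110.51°  ·
  (2,3): δ = 134.99°  ·
  (2,4): δ = 54.94°  ✓
  (2,5): δ = 19.48°  ✓
  (2,6): δ = 63.75°  ·
  (3,4): δ = 99.95°  ·
  (3,5): δ = 25.53°  ✓
  (3,6): δ = 18.73°  ✓
  (4,5): δ = 105.58°  ·
  (4,6): δ = 61.31°  ✓
  (5,6): δ = 135.74°  ·
antipodal pairs: 8

count = 8; pairs: (0,3), (0,4), (1,4), (2,4), (2,5), (3,5), (3,6), (4,6)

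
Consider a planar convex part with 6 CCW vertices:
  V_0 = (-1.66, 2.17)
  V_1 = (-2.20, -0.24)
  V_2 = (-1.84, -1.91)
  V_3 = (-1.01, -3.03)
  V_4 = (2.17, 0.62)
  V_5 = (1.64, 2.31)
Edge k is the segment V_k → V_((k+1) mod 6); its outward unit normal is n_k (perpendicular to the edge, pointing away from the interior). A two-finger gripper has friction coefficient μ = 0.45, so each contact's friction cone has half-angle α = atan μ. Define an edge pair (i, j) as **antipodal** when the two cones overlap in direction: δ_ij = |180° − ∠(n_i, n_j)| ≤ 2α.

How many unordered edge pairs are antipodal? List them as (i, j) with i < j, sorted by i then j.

count = 5; pairs: (0,3), (0,4), (1,4), (2,4), (3,5)

α = atan 0.45 = 24.23°;  2α = 48.46°
n_0 = (-0.9758, +0.2186)
n_1 = (-0.9775, -0.2107)
n_2 = (-0.8034, -0.5954)
n_3 = (+0.7540, -0.6569)
n_4 = (+0.9542, +0.2992)
n_5 = (-0.0424, +0.9991)
  (0,1): δ = 155.21°  ·
  (0,2): δ = 130.83°  ·
  (0,3): δ = 28.43°  ✓
  (0,4): δ = 30.04°  ✓
  (0,5): δ = 105.06°  ·
  (1,2): δ = 155.62°  ·
  (1,3): δ = 53.23°  ·
  (1,4): δ = 5.25°  ✓
  (1,5): δ = 80.26°  ·
  (2,3): δ = 77.60°  ·
  (2,4): δ = 19.13°  ✓
  (2,5): δ = 55.89°  ·
  (3,4): δ = 121.52°  ·
  (3,5): δ = 46.51°  ✓
  (4,5): δ = 104.98°  ·
antipodal pairs: 5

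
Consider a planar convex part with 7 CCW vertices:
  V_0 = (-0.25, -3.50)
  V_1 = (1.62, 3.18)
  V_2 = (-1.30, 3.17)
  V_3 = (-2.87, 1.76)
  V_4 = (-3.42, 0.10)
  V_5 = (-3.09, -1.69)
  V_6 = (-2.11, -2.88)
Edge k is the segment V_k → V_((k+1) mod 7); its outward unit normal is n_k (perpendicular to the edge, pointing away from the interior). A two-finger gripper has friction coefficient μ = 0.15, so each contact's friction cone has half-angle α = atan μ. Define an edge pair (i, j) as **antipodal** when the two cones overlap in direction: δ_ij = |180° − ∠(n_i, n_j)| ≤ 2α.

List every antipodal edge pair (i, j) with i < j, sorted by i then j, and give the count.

count = 1; pairs: (0,3)

α = atan 0.15 = 8.53°;  2α = 17.06°
n_0 = (+0.9630, -0.2696)
n_1 = (-0.0034, +1.0000)
n_2 = (-0.6682, +0.7440)
n_3 = (-0.9493, +0.3145)
n_4 = (-0.9834, -0.1813)
n_5 = (-0.7719, -0.6357)
n_6 = (-0.3162, -0.9487)
  (0,1): δ = 74.16°  ·
  (0,2): δ = 32.43°  ·
  (0,3): δ = 2.69°  ✓
  (0,4): δ = 26.08°  ·
  (0,5): δ = 55.11°  ·
  (0,6): δ = 87.20°  ·
  (1,2): δ = 138.27°  ·
  (1,3): δ = 108.53°  ·
  (1,4): δ = 79.75°  ·
  (1,5): δ = 50.72°  ·
  (1,6): δ = 18.63°  ·
  (2,3): δ = 150.26°  ·
  (2,4): δ = 121.48°  ·
  (2,5): δ = 92.45°  ·
  (2,6): δ = 60.36°  ·
  (3,4): δ = 151.22°  ·
  (3,5): δ = 122.20°  ·
  (3,6): δ = 90.10°  ·
  (4,5): δ = 150.97°  ·
  (4,6): δ = 118.88°  ·
  (5,6): δ = 147.91°  ·
antipodal pairs: 1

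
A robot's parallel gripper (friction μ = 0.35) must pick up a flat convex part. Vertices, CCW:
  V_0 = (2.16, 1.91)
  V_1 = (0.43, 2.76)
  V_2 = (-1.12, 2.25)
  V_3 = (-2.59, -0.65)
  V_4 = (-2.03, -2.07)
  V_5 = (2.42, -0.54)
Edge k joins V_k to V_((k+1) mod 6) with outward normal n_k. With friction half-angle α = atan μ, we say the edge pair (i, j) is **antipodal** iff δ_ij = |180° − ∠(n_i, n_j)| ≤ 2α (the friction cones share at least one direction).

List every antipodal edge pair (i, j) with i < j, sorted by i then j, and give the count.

α = atan 0.35 = 19.29°;  2α = 38.58°
n_0 = (+0.4410, +0.8975)
n_1 = (-0.3125, +0.9499)
n_2 = (-0.8920, +0.4521)
n_3 = (-0.9303, -0.3669)
n_4 = (+0.3251, -0.9457)
n_5 = (+0.9944, +0.1055)
  (0,1): δ = 135.62°  ·
  (0,2): δ = 90.71°  ·
  (0,3): δ = 42.31°  ·
  (0,4): δ = 45.14°  ·
  (0,5): δ = 122.22°  ·
  (1,2): δ = 135.09°  ·
  (1,3): δ = 86.69°  ·
  (1,4): δ = 0.76°  ✓
  (1,5): δ = 77.84°  ·
  (2,3): δ = 131.60°  ·
  (2,4): δ = 44.15°  ·
  (2,5): δ = 32.94°  ✓
  (3,4): δ = 92.55°  ·
  (3,5): δ = 15.46°  ✓
  (4,5): δ = 102.92°  ·
antipodal pairs: 3

count = 3; pairs: (1,4), (2,5), (3,5)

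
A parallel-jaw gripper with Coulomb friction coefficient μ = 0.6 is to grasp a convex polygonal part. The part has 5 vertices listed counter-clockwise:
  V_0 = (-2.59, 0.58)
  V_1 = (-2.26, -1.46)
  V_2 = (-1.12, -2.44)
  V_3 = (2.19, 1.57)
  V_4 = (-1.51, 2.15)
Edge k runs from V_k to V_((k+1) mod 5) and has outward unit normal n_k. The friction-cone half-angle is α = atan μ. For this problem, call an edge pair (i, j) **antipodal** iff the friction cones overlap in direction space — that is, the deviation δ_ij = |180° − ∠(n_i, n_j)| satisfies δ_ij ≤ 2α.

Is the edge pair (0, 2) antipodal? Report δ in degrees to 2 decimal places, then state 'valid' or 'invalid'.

α = atan 0.6 = 30.96°;  2α = 61.93°
edge 0: e_0 = (+0.33, -2.04);  n_0 = (-0.9872, -0.1597)
edge 2: e_2 = (+3.31, +4.01);  n_2 = (+0.7712, -0.6366)
∠(n_0, n_2) = 131.27°
δ = |180° − 131.27°| = 48.73°
48.73° ≤ 2α = 61.93°  →  valid

δ = 48.73°, valid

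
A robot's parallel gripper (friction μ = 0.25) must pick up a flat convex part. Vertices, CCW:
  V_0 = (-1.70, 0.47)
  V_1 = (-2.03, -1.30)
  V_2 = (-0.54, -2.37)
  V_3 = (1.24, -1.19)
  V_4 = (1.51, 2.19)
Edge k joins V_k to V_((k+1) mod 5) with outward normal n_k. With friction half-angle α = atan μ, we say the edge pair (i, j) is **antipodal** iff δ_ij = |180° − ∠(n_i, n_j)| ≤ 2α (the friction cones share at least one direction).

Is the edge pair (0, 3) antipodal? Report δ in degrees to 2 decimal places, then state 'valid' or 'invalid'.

δ = 5.99°, valid

α = atan 0.25 = 14.04°;  2α = 28.07°
edge 0: e_0 = (-0.33, -1.77);  n_0 = (-0.9831, +0.1833)
edge 3: e_3 = (+0.27, +3.38);  n_3 = (+0.9968, -0.0796)
∠(n_0, n_3) = 174.01°
δ = |180° − 174.01°| = 5.99°
5.99° ≤ 2α = 28.07°  →  valid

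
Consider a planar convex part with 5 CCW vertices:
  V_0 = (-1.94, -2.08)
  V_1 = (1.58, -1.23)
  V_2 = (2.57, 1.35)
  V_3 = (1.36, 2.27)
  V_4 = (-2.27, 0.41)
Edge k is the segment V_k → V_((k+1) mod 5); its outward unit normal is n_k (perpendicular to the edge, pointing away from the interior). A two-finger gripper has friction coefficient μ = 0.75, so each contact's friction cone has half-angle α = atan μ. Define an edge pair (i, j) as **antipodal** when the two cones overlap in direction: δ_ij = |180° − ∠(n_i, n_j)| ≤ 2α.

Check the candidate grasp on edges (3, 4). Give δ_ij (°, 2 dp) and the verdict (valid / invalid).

δ = 109.58°, invalid

α = atan 0.75 = 36.87°;  2α = 73.74°
edge 3: e_3 = (-3.63, -1.86);  n_3 = (-0.4560, +0.8900)
edge 4: e_4 = (+0.33, -2.49);  n_4 = (-0.9913, -0.1314)
∠(n_3, n_4) = 70.42°
δ = |180° − 70.42°| = 109.58°
109.58° > 2α = 73.74°  →  invalid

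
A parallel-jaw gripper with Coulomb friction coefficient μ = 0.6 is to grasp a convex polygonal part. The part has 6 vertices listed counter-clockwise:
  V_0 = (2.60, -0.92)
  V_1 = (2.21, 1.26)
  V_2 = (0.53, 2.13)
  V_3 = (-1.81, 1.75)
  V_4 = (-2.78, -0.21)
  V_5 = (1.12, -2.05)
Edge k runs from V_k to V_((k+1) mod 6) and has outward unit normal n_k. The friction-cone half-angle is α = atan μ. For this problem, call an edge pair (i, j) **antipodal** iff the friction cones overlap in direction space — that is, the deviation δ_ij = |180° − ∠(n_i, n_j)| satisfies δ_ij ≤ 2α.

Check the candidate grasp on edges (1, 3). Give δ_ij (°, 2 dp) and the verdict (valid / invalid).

α = atan 0.6 = 30.96°;  2α = 61.93°
edge 1: e_1 = (-1.68, +0.87);  n_1 = (+0.4599, +0.8880)
edge 3: e_3 = (-0.97, -1.96);  n_3 = (-0.8962, +0.4436)
∠(n_1, n_3) = 91.05°
δ = |180° − 91.05°| = 88.95°
88.95° > 2α = 61.93°  →  invalid

δ = 88.95°, invalid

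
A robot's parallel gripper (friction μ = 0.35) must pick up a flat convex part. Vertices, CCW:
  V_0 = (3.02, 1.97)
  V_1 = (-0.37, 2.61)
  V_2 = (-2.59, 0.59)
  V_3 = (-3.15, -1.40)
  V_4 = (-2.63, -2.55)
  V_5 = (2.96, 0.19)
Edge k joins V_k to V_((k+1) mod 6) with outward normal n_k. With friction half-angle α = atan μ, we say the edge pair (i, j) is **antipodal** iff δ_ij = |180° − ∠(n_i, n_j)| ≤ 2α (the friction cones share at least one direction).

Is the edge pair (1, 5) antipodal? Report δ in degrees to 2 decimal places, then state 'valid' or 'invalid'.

α = atan 0.35 = 19.29°;  2α = 38.58°
edge 1: e_1 = (-2.22, -2.02);  n_1 = (-0.6730, +0.7396)
edge 5: e_5 = (+0.06, +1.78);  n_5 = (+0.9994, -0.0337)
∠(n_1, n_5) = 134.23°
δ = |180° − 134.23°| = 45.77°
45.77° > 2α = 38.58°  →  invalid

δ = 45.77°, invalid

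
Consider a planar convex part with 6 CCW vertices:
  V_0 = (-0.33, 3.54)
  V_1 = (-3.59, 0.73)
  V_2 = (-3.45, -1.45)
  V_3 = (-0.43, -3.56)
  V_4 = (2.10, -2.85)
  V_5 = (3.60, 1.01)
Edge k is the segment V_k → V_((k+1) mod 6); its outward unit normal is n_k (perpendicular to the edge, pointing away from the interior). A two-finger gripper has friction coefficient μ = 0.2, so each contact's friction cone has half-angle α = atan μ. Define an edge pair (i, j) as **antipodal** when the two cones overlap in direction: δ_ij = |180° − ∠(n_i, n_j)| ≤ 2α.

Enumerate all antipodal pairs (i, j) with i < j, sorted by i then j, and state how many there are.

count = 1; pairs: (2,5)

α = atan 0.2 = 11.31°;  2α = 22.62°
n_0 = (-0.6529, +0.7574)
n_1 = (-0.9979, -0.0641)
n_2 = (-0.5727, -0.8197)
n_3 = (+0.2702, -0.9628)
n_4 = (+0.9321, -0.3622)
n_5 = (+0.5413, +0.8408)
  (0,1): δ = 127.09°  ·
  (0,2): δ = 75.70°  ·
  (0,3): δ = 25.08°  ·
  (0,4): δ = 28.00°  ·
  (0,5): δ = 106.47°  ·
  (1,2): δ = 128.62°  ·
  (1,3): δ = 78.00°  ·
  (1,4): δ = 24.91°  ·
  (1,5): δ = 53.55°  ·
  (2,3): δ = 129.38°  ·
  (2,4): δ = 76.30°  ·
  (2,5): δ = 2.17°  ✓
  (3,4): δ = 126.91°  ·
  (3,5): δ = 48.45°  ·
  (4,5): δ = 101.54°  ·
antipodal pairs: 1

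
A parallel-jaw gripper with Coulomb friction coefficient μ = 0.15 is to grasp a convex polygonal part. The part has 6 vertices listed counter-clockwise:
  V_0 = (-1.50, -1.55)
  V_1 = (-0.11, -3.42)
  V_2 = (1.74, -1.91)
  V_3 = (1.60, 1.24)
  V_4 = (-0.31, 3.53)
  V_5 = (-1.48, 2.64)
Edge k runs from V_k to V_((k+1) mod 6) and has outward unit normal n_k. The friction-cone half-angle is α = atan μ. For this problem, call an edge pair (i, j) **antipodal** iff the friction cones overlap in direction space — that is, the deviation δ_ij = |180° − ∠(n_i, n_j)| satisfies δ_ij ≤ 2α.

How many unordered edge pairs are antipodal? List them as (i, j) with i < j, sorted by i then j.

count = 3; pairs: (0,3), (1,4), (2,5)

α = atan 0.15 = 8.53°;  2α = 17.06°
n_0 = (-0.8026, -0.5966)
n_1 = (+0.6323, -0.7747)
n_2 = (+0.9990, +0.0444)
n_3 = (+0.7679, +0.6405)
n_4 = (-0.6054, +0.7959)
n_5 = (-1.0000, +0.0048)
  (0,1): δ = 87.40°  ·
  (0,2): δ = 34.08°  ·
  (0,3): δ = 3.21°  ✓
  (0,4): δ = 90.64°  ·
  (0,5): δ = 143.10°  ·
  (1,2): δ = 126.68°  ·
  (1,3): δ = 89.39°  ·
  (1,4): δ = 1.96°  ✓
  (1,5): δ = 50.50°  ·
  (2,3): δ = 142.71°  ·
  (2,4): δ = 55.29°  ·
  (2,5): δ = 2.82°  ✓
  (3,4): δ = 92.57°  ·
  (3,5): δ = 40.10°  ·
  (4,5): δ = 127.53°  ·
antipodal pairs: 3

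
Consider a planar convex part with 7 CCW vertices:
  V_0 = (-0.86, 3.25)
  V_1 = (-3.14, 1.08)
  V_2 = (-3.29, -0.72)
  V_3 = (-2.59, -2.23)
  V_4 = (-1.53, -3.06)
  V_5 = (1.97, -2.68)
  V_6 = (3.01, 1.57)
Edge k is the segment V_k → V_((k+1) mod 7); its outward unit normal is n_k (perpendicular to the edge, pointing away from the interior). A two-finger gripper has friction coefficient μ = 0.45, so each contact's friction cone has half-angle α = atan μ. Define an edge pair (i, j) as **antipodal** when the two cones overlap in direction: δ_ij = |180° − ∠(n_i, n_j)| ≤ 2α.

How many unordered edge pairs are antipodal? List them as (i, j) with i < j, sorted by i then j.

α = atan 0.45 = 24.23°;  2α = 48.46°
n_0 = (-0.6894, +0.7244)
n_1 = (-0.9965, +0.0830)
n_2 = (-0.9073, -0.4206)
n_3 = (-0.6165, -0.7873)
n_4 = (+0.1079, -0.9942)
n_5 = (+0.9713, -0.2377)
n_6 = (+0.3982, +0.9173)
  (0,1): δ = 138.35°  ·
  (0,2): δ = 108.71°  ·
  (0,3): δ = 81.65°  ·
  (0,4): δ = 37.39°  ✓
  (0,5): δ = 32.67°  ✓
  (0,6): δ = 112.95°  ·
  (1,2): δ = 150.37°  ·
  (1,3): δ = 123.30°  ·
  (1,4): δ = 79.04°  ·
  (1,5): δ = 8.99°  ✓
  (1,6): δ = 71.30°  ·
  (2,3): δ = 152.93°  ·
  (2,4): δ = 108.67°  ·
  (2,5): δ = 38.62°  ✓
  (2,6): δ = 41.66°  ✓
  (3,4): δ = 135.74°  ·
  (3,5): δ = 65.69°  ·
  (3,6): δ = 14.60°  ✓
  (4,5): δ = 109.95°  ·
  (4,6): δ = 29.66°  ✓
  (5,6): δ = 99.72°  ·
antipodal pairs: 7

count = 7; pairs: (0,4), (0,5), (1,5), (2,5), (2,6), (3,6), (4,6)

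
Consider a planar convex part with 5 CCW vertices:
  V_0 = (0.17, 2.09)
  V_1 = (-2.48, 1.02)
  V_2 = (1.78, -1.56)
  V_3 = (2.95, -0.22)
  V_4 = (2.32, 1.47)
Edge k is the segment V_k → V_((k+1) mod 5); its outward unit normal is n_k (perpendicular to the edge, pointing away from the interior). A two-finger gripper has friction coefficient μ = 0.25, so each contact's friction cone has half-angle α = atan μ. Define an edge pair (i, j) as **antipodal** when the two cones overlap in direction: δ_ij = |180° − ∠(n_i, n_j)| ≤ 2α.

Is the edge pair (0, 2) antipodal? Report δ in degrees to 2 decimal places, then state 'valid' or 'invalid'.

δ = 26.89°, valid

α = atan 0.25 = 14.04°;  2α = 28.07°
edge 0: e_0 = (-2.65, -1.07);  n_0 = (-0.3744, +0.9273)
edge 2: e_2 = (+1.17, +1.34);  n_2 = (+0.7533, -0.6577)
∠(n_0, n_2) = 153.11°
δ = |180° − 153.11°| = 26.89°
26.89° ≤ 2α = 28.07°  →  valid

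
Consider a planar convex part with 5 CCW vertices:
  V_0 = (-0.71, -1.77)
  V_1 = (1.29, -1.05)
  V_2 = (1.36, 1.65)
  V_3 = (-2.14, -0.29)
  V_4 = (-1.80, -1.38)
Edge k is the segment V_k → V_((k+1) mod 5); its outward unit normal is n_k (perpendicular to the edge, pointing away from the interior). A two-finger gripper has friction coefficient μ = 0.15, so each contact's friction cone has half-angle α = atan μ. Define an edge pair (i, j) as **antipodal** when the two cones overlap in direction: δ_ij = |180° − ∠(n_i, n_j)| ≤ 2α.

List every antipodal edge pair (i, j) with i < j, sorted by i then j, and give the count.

α = atan 0.15 = 8.53°;  2α = 17.06°
n_0 = (+0.3387, -0.9409)
n_1 = (+0.9997, -0.0259)
n_2 = (-0.4848, +0.8746)
n_3 = (-0.9546, -0.2978)
n_4 = (-0.3369, -0.9415)
  (0,1): δ = 111.28°  ·
  (0,2): δ = 9.20°  ✓
  (0,3): δ = 87.53°  ·
  (0,4): δ = 140.51°  ·
  (1,2): δ = 59.52°  ·
  (1,3): δ = 18.81°  ·
  (1,4): δ = 71.80°  ·
  (2,3): δ = 101.67°  ·
  (2,4): δ = 48.69°  ·
  (3,4): δ = 127.01°  ·
antipodal pairs: 1

count = 1; pairs: (0,2)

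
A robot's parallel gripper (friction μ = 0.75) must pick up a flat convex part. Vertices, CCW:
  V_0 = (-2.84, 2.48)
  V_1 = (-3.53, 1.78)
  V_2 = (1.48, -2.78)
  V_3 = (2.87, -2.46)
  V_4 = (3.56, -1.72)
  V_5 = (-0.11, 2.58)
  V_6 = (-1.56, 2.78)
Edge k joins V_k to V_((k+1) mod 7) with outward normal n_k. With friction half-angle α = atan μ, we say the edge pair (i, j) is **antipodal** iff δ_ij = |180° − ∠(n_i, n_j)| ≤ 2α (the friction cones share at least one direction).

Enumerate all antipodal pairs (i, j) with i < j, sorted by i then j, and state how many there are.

α = atan 0.75 = 36.87°;  2α = 73.74°
n_0 = (-0.7122, +0.7020)
n_1 = (-0.6731, -0.7395)
n_2 = (+0.2243, -0.9745)
n_3 = (+0.7314, -0.6820)
n_4 = (+0.7606, +0.6492)
n_5 = (+0.1366, +0.9906)
n_6 = (-0.2282, +0.9736)
  (0,1): δ = 87.72°  ·
  (0,2): δ = 32.45°  ✓
  (0,3): δ = 1.59°  ✓
  (0,4): δ = 85.07°  ·
  (0,5): δ = 126.73°  ·
  (0,6): δ = 147.78°  ·
  (1,2): δ = 124.73°  ·
  (1,3): δ = 90.69°  ·
  (1,4): δ = 7.21°  ✓
  (1,5): δ = 34.45°  ✓
  (1,6): δ = 55.50°  ✓
  (2,3): δ = 145.96°  ·
  (2,4): δ = 62.48°  ✓
  (2,5): δ = 20.82°  ✓
  (2,6): δ = 0.23°  ✓
  (3,4): δ = 96.52°  ·
  (3,5): δ = 54.86°  ✓
  (3,6): δ = 33.81°  ✓
  (4,5): δ = 138.33°  ·
  (4,6): δ = 117.29°  ·
  (5,6): δ = 158.96°  ·
antipodal pairs: 10

count = 10; pairs: (0,2), (0,3), (1,4), (1,5), (1,6), (2,4), (2,5), (2,6), (3,5), (3,6)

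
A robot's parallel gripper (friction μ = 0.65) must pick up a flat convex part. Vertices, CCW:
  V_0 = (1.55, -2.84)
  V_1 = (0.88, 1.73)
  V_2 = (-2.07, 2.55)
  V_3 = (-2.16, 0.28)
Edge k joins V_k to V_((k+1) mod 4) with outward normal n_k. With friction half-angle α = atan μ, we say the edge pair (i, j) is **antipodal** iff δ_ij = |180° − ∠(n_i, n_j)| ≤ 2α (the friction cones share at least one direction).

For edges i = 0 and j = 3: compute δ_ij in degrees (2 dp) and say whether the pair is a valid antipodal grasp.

α = atan 0.65 = 33.02°;  2α = 66.05°
edge 0: e_0 = (-0.67, +4.57);  n_0 = (+0.9894, +0.1451)
edge 3: e_3 = (+3.71, -3.12);  n_3 = (-0.6436, -0.7653)
∠(n_0, n_3) = 138.40°
δ = |180° − 138.40°| = 41.60°
41.60° ≤ 2α = 66.05°  →  valid

δ = 41.60°, valid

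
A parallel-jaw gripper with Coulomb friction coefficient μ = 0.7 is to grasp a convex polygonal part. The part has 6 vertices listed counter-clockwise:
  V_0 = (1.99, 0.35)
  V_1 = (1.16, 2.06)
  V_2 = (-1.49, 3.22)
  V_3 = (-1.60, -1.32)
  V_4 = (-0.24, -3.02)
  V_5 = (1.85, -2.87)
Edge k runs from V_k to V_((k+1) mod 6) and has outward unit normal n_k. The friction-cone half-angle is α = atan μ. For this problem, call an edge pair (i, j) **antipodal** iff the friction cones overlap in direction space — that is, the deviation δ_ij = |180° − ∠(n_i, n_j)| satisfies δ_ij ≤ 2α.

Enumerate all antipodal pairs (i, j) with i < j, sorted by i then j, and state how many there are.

α = atan 0.7 = 34.99°;  2α = 69.98°
n_0 = (+0.8996, +0.4367)
n_1 = (+0.4010, +0.9161)
n_2 = (-0.9997, +0.0242)
n_3 = (-0.7809, -0.6247)
n_4 = (+0.0716, -0.9974)
n_5 = (+0.9991, -0.0434)
  (0,1): δ = 139.53°  ·
  (0,2): δ = 27.28°  ✓
  (0,3): δ = 12.77°  ✓
  (0,4): δ = 68.21°  ✓
  (0,5): δ = 151.62°  ·
  (1,2): δ = 67.75°  ✓
  (1,3): δ = 27.70°  ✓
  (1,4): δ = 27.75°  ✓
  (1,5): δ = 111.15°  ·
  (2,3): δ = 139.95°  ·
  (2,4): δ = 84.51°  ·
  (2,5): δ = 1.10°  ✓
  (3,4): δ = 124.55°  ·
  (3,5): δ = 41.15°  ✓
  (4,5): δ = 96.59°  ·
antipodal pairs: 8

count = 8; pairs: (0,2), (0,3), (0,4), (1,2), (1,3), (1,4), (2,5), (3,5)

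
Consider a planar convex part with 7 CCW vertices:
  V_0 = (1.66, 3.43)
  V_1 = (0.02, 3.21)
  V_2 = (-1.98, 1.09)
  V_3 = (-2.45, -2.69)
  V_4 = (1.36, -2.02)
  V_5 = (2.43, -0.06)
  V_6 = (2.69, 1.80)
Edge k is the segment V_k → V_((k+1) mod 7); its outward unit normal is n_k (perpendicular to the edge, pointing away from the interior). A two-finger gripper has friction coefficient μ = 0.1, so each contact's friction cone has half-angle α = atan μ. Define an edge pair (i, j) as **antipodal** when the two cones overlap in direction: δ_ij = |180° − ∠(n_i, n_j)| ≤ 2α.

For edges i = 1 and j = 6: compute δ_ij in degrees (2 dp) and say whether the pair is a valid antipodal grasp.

δ = 75.62°, invalid

α = atan 0.1 = 5.71°;  2α = 11.42°
edge 1: e_1 = (-2.00, -2.12);  n_1 = (-0.7274, +0.6862)
edge 6: e_6 = (-1.03, +1.63);  n_6 = (+0.8454, +0.5342)
∠(n_1, n_6) = 104.38°
δ = |180° − 104.38°| = 75.62°
75.62° > 2α = 11.42°  →  invalid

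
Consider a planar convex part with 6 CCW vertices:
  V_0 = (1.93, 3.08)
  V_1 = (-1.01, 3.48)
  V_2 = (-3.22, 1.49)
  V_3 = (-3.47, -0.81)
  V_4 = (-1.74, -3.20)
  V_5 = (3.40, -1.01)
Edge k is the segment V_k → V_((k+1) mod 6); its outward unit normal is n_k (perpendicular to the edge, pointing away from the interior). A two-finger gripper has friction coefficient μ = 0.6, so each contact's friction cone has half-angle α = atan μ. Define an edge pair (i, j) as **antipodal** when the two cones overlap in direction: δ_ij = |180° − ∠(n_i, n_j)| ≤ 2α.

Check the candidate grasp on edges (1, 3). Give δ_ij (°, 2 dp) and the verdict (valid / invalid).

α = atan 0.6 = 30.96°;  2α = 61.93°
edge 1: e_1 = (-2.21, -1.99);  n_1 = (-0.6692, +0.7431)
edge 3: e_3 = (+1.73, -2.39);  n_3 = (-0.8101, -0.5864)
∠(n_1, n_3) = 83.90°
δ = |180° − 83.90°| = 96.10°
96.10° > 2α = 61.93°  →  invalid

δ = 96.10°, invalid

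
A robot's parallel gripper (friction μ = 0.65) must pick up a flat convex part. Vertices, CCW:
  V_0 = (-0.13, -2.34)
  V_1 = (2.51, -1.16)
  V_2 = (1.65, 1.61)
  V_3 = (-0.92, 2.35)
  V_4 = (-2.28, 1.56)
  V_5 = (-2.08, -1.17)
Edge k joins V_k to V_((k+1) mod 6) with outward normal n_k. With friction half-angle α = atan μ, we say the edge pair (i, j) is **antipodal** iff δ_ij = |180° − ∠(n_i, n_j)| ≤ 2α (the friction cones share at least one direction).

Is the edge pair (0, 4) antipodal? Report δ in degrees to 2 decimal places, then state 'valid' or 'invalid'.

α = atan 0.65 = 33.02°;  2α = 66.05°
edge 0: e_0 = (+2.64, +1.18);  n_0 = (+0.4081, -0.9130)
edge 4: e_4 = (+0.20, -2.73);  n_4 = (-0.9973, -0.0731)
∠(n_0, n_4) = 109.89°
δ = |180° − 109.89°| = 70.11°
70.11° > 2α = 66.05°  →  invalid

δ = 70.11°, invalid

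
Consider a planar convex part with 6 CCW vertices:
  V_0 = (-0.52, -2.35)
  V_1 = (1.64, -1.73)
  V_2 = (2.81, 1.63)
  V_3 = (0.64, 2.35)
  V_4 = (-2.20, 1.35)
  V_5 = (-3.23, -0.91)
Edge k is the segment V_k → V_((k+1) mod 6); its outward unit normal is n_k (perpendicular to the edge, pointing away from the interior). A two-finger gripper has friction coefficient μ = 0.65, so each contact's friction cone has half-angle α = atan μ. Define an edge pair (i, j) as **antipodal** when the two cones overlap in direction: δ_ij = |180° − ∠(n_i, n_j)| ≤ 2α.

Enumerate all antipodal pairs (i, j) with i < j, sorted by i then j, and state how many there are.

count = 7; pairs: (0,2), (0,3), (0,4), (1,3), (1,4), (2,5), (3,5)

α = atan 0.65 = 33.02°;  2α = 66.05°
n_0 = (+0.2759, -0.9612)
n_1 = (+0.9444, -0.3288)
n_2 = (+0.3149, +0.9491)
n_3 = (-0.3321, +0.9432)
n_4 = (-0.9100, +0.4147)
n_5 = (-0.4692, -0.8831)
  (0,1): δ = 125.21°  ·
  (0,2): δ = 34.37°  ✓
  (0,3): δ = 3.38°  ✓
  (0,4): δ = 49.48°  ✓
  (0,5): δ = 136.00°  ·
  (1,2): δ = 89.16°  ·
  (1,3): δ = 51.40°  ✓
  (1,4): δ = 5.30°  ✓
  (1,5): δ = 81.21°  ·
  (2,3): δ = 142.25°  ·
  (2,4): δ = 96.15°  ·
  (2,5): δ = 9.63°  ✓
  (3,4): δ = 133.90°  ·
  (3,5): δ = 47.38°  ✓
  (4,5): δ = 93.48°  ·
antipodal pairs: 7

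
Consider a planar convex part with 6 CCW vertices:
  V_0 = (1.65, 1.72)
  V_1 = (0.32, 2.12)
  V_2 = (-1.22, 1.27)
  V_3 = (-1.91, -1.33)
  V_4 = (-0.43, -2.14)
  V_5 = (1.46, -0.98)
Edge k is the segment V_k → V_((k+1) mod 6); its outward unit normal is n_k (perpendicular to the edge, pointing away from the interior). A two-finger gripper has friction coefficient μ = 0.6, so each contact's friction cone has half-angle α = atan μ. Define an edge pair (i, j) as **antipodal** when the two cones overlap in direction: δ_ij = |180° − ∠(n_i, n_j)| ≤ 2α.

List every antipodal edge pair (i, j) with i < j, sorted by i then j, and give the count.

count = 7; pairs: (0,3), (0,4), (1,3), (1,4), (1,5), (2,4), (2,5)

α = atan 0.6 = 30.96°;  2α = 61.93°
n_0 = (+0.2880, +0.9576)
n_1 = (-0.4832, +0.8755)
n_2 = (-0.9665, +0.2565)
n_3 = (-0.4801, -0.8772)
n_4 = (+0.5231, -0.8523)
n_5 = (+0.9975, -0.0702)
  (0,1): δ = 134.36°  ·
  (0,2): δ = 88.12°  ·
  (0,3): δ = 11.95°  ✓
  (0,4): δ = 48.28°  ✓
  (0,5): δ = 102.71°  ·
  (1,2): δ = 133.76°  ·
  (1,3): δ = 57.59°  ✓
  (1,4): δ = 2.64°  ✓
  (1,5): δ = 57.08°  ✓
  (2,3): δ = 103.83°  ·
  (2,4): δ = 43.60°  ✓
  (2,5): δ = 10.84°  ✓
  (3,4): δ = 119.77°  ·
  (3,5): δ = 65.33°  ·
  (4,5): δ = 125.57°  ·
antipodal pairs: 7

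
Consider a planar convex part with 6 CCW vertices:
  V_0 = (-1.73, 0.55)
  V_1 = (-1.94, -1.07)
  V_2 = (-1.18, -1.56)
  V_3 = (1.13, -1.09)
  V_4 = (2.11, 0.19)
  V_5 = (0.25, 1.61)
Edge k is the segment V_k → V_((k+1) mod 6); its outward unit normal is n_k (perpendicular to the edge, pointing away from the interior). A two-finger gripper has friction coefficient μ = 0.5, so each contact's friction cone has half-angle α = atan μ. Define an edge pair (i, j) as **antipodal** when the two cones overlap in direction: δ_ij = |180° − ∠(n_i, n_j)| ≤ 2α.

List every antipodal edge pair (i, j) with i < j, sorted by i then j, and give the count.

α = atan 0.5 = 26.57°;  2α = 53.13°
n_0 = (-0.9917, +0.1286)
n_1 = (-0.5419, -0.8405)
n_2 = (+0.1994, -0.9799)
n_3 = (+0.7940, -0.6079)
n_4 = (+0.6068, +0.7948)
n_5 = (-0.4720, +0.8816)
  (0,1): δ = 115.43°  ·
  (0,2): δ = 71.11°  ·
  (0,3): δ = 30.05°  ✓
  (0,4): δ = 60.03°  ·
  (0,5): δ = 125.55°  ·
  (1,2): δ = 135.69°  ·
  (1,3): δ = 94.63°  ·
  (1,4): δ = 4.55°  ✓
  (1,5): δ = 60.97°  ·
  (2,3): δ = 138.94°  ·
  (2,4): δ = 48.86°  ✓
  (2,5): δ = 16.66°  ✓
  (3,4): δ = 89.92°  ·
  (3,5): δ = 24.40°  ✓
  (4,5): δ = 114.48°  ·
antipodal pairs: 5

count = 5; pairs: (0,3), (1,4), (2,4), (2,5), (3,5)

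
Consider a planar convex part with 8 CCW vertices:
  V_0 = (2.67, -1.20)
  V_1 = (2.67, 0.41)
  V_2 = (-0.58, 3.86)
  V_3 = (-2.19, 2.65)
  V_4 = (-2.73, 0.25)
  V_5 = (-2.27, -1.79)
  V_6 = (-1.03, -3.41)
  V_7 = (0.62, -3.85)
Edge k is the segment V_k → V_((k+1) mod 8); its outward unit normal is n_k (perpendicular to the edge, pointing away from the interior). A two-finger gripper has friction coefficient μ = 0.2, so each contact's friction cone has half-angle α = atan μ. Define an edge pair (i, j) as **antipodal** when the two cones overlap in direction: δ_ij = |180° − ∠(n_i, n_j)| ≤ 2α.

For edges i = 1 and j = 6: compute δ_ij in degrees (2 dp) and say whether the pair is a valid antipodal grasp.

δ = 31.78°, invalid

α = atan 0.2 = 11.31°;  2α = 22.62°
edge 1: e_1 = (-3.25, +3.45);  n_1 = (+0.7279, +0.6857)
edge 6: e_6 = (+1.65, -0.44);  n_6 = (-0.2577, -0.9662)
∠(n_1, n_6) = 148.22°
δ = |180° − 148.22°| = 31.78°
31.78° > 2α = 22.62°  →  invalid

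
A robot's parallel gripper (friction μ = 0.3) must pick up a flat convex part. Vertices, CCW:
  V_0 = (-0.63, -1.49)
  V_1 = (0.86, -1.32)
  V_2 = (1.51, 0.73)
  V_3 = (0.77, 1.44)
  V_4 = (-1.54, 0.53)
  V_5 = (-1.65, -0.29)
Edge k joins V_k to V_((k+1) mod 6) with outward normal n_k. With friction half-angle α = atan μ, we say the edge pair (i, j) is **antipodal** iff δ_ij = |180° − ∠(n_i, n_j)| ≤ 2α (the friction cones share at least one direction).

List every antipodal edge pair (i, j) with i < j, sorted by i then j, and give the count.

α = atan 0.3 = 16.70°;  2α = 33.40°
n_0 = (+0.1134, -0.9936)
n_1 = (+0.9532, -0.3022)
n_2 = (+0.6923, +0.7216)
n_3 = (-0.3665, +0.9304)
n_4 = (-0.9911, +0.1330)
n_5 = (-0.7619, -0.6476)
  (0,1): δ = 114.10°  ·
  (0,2): δ = 50.32°  ·
  (0,3): δ = 14.99°  ✓
  (0,4): δ = 75.85°  ·
  (0,5): δ = 123.86°  ·
  (1,2): δ = 116.22°  ·
  (1,3): δ = 50.91°  ·
  (1,4): δ = 9.95°  ✓
  (1,5): δ = 57.96°  ·
  (2,3): δ = 114.68°  ·
  (2,4): δ = 53.83°  ·
  (2,5): δ = 5.82°  ✓
  (3,4): δ = 119.14°  ·
  (3,5): δ = 71.14°  ·
  (4,5): δ = 132.00°  ·
antipodal pairs: 3

count = 3; pairs: (0,3), (1,4), (2,5)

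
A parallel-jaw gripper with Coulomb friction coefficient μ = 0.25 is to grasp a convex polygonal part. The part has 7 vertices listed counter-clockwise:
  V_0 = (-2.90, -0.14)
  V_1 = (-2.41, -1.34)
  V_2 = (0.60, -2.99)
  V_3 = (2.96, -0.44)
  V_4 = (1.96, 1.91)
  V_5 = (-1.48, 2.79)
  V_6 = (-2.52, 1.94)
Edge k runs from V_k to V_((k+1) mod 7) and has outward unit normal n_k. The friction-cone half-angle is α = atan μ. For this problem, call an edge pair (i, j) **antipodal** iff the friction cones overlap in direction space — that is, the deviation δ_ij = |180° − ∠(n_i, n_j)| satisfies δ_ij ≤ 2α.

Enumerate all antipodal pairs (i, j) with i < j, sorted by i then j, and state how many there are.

α = atan 0.25 = 14.04°;  2α = 28.07°
n_0 = (-0.9258, -0.3780)
n_1 = (-0.4807, -0.8769)
n_2 = (+0.7339, -0.6792)
n_3 = (+0.9202, +0.3916)
n_4 = (+0.2478, +0.9688)
n_5 = (-0.6328, +0.7743)
n_6 = (-0.9837, +0.1797)
  (0,1): δ = 140.94°  ·
  (0,2): δ = 65.00°  ·
  (0,3): δ = 0.84°  ✓
  (0,4): δ = 53.44°  ·
  (0,5): δ = 107.05°  ·
  (0,6): δ = 147.43°  ·
  (1,2): δ = 104.05°  ·
  (1,3): δ = 38.22°  ·
  (1,4): δ = 14.38°  ✓
  (1,5): δ = 67.99°  ·
  (1,6): δ = 108.38°  ·
  (2,3): δ = 114.16°  ·
  (2,4): δ = 61.57°  ·
  (2,5): δ = 7.96°  ✓
  (2,6): δ = 32.43°  ·
  (3,4): δ = 127.40°  ·
  (3,5): δ = 73.79°  ·
  (3,6): δ = 33.40°  ·
  (4,5): δ = 126.39°  ·
  (4,6): δ = 86.00°  ·
  (5,6): δ = 139.61°  ·
antipodal pairs: 3

count = 3; pairs: (0,3), (1,4), (2,5)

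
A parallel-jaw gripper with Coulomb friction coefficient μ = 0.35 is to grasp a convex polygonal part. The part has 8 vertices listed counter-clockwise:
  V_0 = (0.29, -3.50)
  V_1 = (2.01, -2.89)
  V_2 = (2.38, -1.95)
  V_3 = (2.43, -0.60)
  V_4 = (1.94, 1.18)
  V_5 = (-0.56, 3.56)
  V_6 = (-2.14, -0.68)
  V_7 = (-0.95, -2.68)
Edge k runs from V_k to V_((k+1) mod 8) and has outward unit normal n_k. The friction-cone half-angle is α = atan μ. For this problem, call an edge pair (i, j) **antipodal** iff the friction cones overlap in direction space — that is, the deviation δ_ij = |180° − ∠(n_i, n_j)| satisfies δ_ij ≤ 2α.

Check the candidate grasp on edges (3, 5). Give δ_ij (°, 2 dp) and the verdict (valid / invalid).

α = atan 0.35 = 19.29°;  2α = 38.58°
edge 3: e_3 = (-0.49, +1.78);  n_3 = (+0.9641, +0.2654)
edge 5: e_5 = (-1.58, -4.24);  n_5 = (-0.9371, +0.3492)
∠(n_3, n_5) = 144.17°
δ = |180° − 144.17°| = 35.83°
35.83° ≤ 2α = 38.58°  →  valid

δ = 35.83°, valid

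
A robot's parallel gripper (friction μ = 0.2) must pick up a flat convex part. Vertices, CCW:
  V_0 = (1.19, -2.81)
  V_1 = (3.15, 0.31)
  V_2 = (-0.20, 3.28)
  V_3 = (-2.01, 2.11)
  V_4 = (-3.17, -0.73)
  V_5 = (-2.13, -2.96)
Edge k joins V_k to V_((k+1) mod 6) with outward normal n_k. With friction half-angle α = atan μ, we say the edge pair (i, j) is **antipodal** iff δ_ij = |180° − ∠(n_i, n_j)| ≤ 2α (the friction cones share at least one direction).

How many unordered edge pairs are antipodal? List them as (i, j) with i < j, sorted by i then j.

α = atan 0.2 = 11.31°;  2α = 22.62°
n_0 = (+0.8468, -0.5319)
n_1 = (+0.6634, +0.7483)
n_2 = (-0.5429, +0.8398)
n_3 = (-0.9258, +0.3781)
n_4 = (-0.9063, -0.4227)
n_5 = (+0.0451, -0.9990)
  (0,1): δ = 99.42°  ·
  (0,2): δ = 24.98°  ·
  (0,3): δ = 9.92°  ✓
  (0,4): δ = 57.14°  ·
  (0,5): δ = 124.72°  ·
  (1,2): δ = 105.56°  ·
  (1,3): δ = 70.66°  ·
  (1,4): δ = 23.44°  ·
  (1,5): δ = 44.15°  ·
  (2,3): δ = 145.10°  ·
  (2,4): δ = 97.88°  ·
  (2,5): δ = 30.29°  ·
  (3,4): δ = 132.78°  ·
  (3,5): δ = 65.20°  ·
  (4,5): δ = 112.42°  ·
antipodal pairs: 1

count = 1; pairs: (0,3)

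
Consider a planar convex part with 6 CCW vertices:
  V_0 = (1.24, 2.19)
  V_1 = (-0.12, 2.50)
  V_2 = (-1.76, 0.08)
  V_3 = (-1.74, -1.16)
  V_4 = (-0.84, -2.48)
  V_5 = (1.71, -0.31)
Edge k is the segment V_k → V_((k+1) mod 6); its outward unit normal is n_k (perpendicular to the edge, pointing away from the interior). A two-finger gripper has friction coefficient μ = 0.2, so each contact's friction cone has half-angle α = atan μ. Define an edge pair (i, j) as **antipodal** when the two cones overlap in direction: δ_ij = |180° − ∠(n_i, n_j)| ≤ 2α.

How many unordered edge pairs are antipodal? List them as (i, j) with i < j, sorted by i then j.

count = 2; pairs: (1,4), (2,5)

α = atan 0.2 = 11.31°;  2α = 22.62°
n_0 = (+0.2222, +0.9750)
n_1 = (-0.8278, +0.5610)
n_2 = (-0.9999, -0.0161)
n_3 = (-0.8262, -0.5633)
n_4 = (+0.6481, -0.7616)
n_5 = (+0.9828, +0.1848)
  (0,1): δ = 111.28°  ·
  (0,2): δ = 76.24°  ·
  (0,3): δ = 42.87°  ·
  (0,4): δ = 53.24°  ·
  (0,5): δ = 113.49°  ·
  (1,2): δ = 144.95°  ·
  (1,3): δ = 111.59°  ·
  (1,4): δ = 15.48°  ✓
  (1,5): δ = 44.77°  ·
  (2,3): δ = 146.64°  ·
  (2,4): δ = 50.53°  ·
  (2,5): δ = 9.72°  ✓
  (3,4): δ = 83.89°  ·
  (3,5): δ = 23.64°  ·
  (4,5): δ = 119.75°  ·
antipodal pairs: 2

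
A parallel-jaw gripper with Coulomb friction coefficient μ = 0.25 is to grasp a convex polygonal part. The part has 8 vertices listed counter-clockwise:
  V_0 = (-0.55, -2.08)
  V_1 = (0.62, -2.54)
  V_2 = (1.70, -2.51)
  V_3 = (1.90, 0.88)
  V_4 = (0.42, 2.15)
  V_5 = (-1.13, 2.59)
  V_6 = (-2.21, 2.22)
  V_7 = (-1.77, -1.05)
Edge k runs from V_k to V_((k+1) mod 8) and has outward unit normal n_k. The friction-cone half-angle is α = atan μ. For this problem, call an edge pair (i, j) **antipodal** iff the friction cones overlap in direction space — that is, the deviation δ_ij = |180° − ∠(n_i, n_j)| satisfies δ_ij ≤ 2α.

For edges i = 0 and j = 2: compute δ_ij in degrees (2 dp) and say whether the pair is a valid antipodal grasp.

α = atan 0.25 = 14.04°;  2α = 28.07°
edge 0: e_0 = (+1.17, -0.46);  n_0 = (-0.3659, -0.9307)
edge 2: e_2 = (+0.20, +3.39);  n_2 = (+0.9983, -0.0589)
∠(n_0, n_2) = 108.09°
δ = |180° − 108.09°| = 71.91°
71.91° > 2α = 28.07°  →  invalid

δ = 71.91°, invalid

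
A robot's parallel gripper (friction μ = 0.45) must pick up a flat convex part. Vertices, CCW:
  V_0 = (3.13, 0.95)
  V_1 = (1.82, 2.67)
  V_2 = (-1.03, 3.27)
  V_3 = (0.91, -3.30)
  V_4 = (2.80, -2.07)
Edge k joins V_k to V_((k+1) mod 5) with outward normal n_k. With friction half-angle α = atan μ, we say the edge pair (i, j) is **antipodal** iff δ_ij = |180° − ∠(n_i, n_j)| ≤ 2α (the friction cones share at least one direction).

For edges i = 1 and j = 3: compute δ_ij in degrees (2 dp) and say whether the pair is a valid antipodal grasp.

δ = 44.94°, valid

α = atan 0.45 = 24.23°;  2α = 48.46°
edge 1: e_1 = (-2.85, +0.60);  n_1 = (+0.2060, +0.9785)
edge 3: e_3 = (+1.89, +1.23);  n_3 = (+0.5455, -0.8381)
∠(n_1, n_3) = 135.06°
δ = |180° − 135.06°| = 44.94°
44.94° ≤ 2α = 48.46°  →  valid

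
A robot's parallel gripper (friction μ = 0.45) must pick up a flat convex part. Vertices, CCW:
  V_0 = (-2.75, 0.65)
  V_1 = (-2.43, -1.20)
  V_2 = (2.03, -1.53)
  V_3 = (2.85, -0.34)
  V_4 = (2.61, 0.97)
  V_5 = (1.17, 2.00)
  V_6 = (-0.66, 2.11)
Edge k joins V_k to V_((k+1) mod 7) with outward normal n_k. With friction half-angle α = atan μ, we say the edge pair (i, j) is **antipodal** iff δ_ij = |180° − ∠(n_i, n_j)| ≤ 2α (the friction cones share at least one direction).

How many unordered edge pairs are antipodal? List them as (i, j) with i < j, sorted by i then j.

α = atan 0.45 = 24.23°;  2α = 48.46°
n_0 = (-0.9854, -0.1704)
n_1 = (-0.0738, -0.9973)
n_2 = (+0.8234, -0.5674)
n_3 = (+0.9836, +0.1802)
n_4 = (+0.5818, +0.8134)
n_5 = (+0.0600, +0.9982)
n_6 = (-0.5727, +0.8198)
  (0,1): δ = 104.05°  ·
  (0,2): δ = 44.38°  ✓
  (0,3): δ = 0.57°  ✓
  (0,4): δ = 44.61°  ✓
  (0,5): δ = 76.75°  ·
  (0,6): δ = 115.12°  ·
  (1,2): δ = 120.34°  ·
  (1,3): δ = 75.39°  ·
  (1,4): δ = 31.34°  ✓
  (1,5): δ = 0.79°  ✓
  (1,6): δ = 39.17°  ✓
  (2,3): δ = 135.05°  ·
  (2,4): δ = 91.01°  ·
  (2,5): δ = 58.87°  ·
  (2,6): δ = 20.49°  ✓
  (3,4): δ = 135.96°  ·
  (3,5): δ = 103.82°  ·
  (3,6): δ = 65.45°  ·
  (4,5): δ = 147.86°  ·
  (4,6): δ = 109.49°  ·
  (5,6): δ = 141.62°  ·
antipodal pairs: 7

count = 7; pairs: (0,2), (0,3), (0,4), (1,4), (1,5), (1,6), (2,6)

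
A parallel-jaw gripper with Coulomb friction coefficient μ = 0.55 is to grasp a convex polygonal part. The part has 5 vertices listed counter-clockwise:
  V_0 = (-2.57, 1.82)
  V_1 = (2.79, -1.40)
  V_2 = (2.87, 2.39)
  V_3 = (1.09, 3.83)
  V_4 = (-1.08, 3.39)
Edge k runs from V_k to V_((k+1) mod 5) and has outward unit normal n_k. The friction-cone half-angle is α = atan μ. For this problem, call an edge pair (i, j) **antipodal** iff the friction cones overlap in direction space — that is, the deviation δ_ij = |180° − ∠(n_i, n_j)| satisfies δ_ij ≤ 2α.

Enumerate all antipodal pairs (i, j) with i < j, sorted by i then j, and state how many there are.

α = atan 0.55 = 28.81°;  2α = 57.62°
n_0 = (-0.5150, -0.8572)
n_1 = (+0.9998, -0.0211)
n_2 = (+0.6289, +0.7774)
n_3 = (-0.1987, +0.9801)
n_4 = (-0.7253, +0.6884)
  (0,1): δ = 60.21°  ·
  (0,2): δ = 7.98°  ✓
  (0,3): δ = 42.46°  ✓
  (0,4): δ = 77.49°  ·
  (1,2): δ = 127.76°  ·
  (1,3): δ = 77.33°  ·
  (1,4): δ = 42.29°  ✓
  (2,3): δ = 129.57°  ·
  (2,4): δ = 94.53°  ·
  (3,4): δ = 144.96°  ·
antipodal pairs: 3

count = 3; pairs: (0,2), (0,3), (1,4)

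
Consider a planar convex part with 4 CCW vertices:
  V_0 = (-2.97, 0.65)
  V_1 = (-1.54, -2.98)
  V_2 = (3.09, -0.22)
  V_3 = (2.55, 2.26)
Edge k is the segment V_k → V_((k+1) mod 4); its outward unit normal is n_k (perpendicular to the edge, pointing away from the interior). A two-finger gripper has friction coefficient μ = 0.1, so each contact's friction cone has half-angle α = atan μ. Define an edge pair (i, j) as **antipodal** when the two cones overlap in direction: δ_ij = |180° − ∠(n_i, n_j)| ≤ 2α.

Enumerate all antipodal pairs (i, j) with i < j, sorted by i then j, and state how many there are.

count = 1; pairs: (0,2)

α = atan 0.1 = 5.71°;  2α = 11.42°
n_0 = (-0.9304, -0.3665)
n_1 = (+0.5120, -0.8590)
n_2 = (+0.9771, +0.2128)
n_3 = (-0.2800, +0.9600)
  (0,1): δ = 80.70°  ·
  (0,2): δ = 9.22°  ✓
  (0,3): δ = 84.76°  ·
  (1,2): δ = 108.52°  ·
  (1,3): δ = 14.54°  ·
  (2,3): δ = 86.02°  ·
antipodal pairs: 1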